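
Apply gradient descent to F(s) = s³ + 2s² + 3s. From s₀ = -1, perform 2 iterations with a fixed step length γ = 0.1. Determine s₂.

-1.452

F′(s) = 3s² + 4s + 3
Step 1: F′(-1) = 2; s₁ = -1 − 0.1·2 = -1.2
Step 2: F′(-1.2) = 2.52; s₂ = -1.2 − 0.1·2.52 = -1.452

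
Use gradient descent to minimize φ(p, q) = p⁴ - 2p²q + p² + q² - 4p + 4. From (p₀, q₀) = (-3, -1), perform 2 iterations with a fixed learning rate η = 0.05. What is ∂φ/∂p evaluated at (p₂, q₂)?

-559.4305625

∇φ = (4p³ - 4pq + 2p - 4, -2p² + 2q)
(p₁, q₁) = (-3, -1) − 0.05·(-130, -20) = (3.5, 0)
(p₂, q₂) = (3.5, 0) − 0.05·(174.5, -24.5) = (-5.225, 1.225)
∂φ/∂p at (-5.225, 1.225) = -559.4305625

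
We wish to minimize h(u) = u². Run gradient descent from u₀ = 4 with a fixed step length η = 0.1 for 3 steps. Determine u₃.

h′(u) = 2u
u₁ = 4 − 0.1·8 = 3.2
u₂ = 3.2 − 0.1·6.4 = 2.56
u₃ = 2.56 − 0.1·5.12 = 2.048

2.048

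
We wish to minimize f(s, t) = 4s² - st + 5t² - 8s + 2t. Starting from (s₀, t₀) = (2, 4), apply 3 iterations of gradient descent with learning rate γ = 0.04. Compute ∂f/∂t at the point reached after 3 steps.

8.95744

∇f = (8s - t - 8, -s + 10t + 2)
(s₁, t₁) = (2, 4) − 0.04·(4, 40) = (1.84, 2.4)
(s₂, t₂) = (1.84, 2.4) − 0.04·(4.32, 24.16) = (1.6672, 1.4336)
(s₃, t₃) = (1.6672, 1.4336) − 0.04·(3.904, 14.6688) = (1.51104, 0.846848)
∂f/∂t at (1.51104, 0.846848) = 8.95744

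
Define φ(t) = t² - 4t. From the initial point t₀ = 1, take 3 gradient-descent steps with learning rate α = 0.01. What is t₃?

1.058808

φ′(t) = 2t - 4
Step 1: φ′(1) = -2; t₁ = 1 − 0.01·(-2) = 1.02
Step 2: φ′(1.02) = -1.96; t₂ = 1.02 − 0.01·(-1.96) = 1.0396
Step 3: φ′(1.0396) = -1.9208; t₃ = 1.0396 − 0.01·(-1.9208) = 1.058808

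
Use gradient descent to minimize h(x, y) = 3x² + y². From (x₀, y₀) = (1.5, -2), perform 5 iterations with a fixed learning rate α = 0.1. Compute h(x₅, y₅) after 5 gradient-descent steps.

0.4302045184

∇h = (6x, 2y)
(x₁, y₁) = (1.5, -2) − 0.1·(9, -4) = (0.6, -1.6)
(x₂, y₂) = (0.6, -1.6) − 0.1·(3.6, -3.2) = (0.24, -1.28)
(x₃, y₃) = (0.24, -1.28) − 0.1·(1.44, -2.56) = (0.096, -1.024)
(x₄, y₄) = (0.096, -1.024) − 0.1·(0.576, -2.048) = (0.0384, -0.8192)
(x₅, y₅) = (0.0384, -0.8192) − 0.1·(0.2304, -1.6384) = (0.01536, -0.65536)
h(0.01536, -0.65536) = 0.4302045184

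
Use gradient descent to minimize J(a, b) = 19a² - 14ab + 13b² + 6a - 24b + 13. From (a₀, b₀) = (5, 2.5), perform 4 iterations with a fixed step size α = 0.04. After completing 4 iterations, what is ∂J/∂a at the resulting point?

∇J = (38a - 14b + 6, -14a + 26b - 24)
(a₁, b₁) = (5, 2.5) − 0.04·(161, -29) = (-1.44, 3.66)
(a₂, b₂) = (-1.44, 3.66) − 0.04·(-99.96, 91.32) = (2.5584, 0.0072)
(a₃, b₃) = (2.5584, 0.0072) − 0.04·(103.1184, -59.6304) = (-1.566336, 2.392416)
(a₄, b₄) = (-1.566336, 2.392416) − 0.04·(-87.014592, 60.13152) = (1.91424768, -0.0128448)
∂J/∂a at (1.91424768, -0.0128448) = 78.92123904

78.92123904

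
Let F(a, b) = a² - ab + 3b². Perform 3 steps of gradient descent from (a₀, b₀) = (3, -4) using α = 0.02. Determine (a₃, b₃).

∇F = (2a - b, -a + 6b)
Step 1: at (3, -4), ∇F = (10, -27) → (3, -4) − 0.02·(10, -27) = (2.8, -3.46)
Step 2: at (2.8, -3.46), ∇F = (9.06, -23.56) → (2.8, -3.46) − 0.02·(9.06, -23.56) = (2.6188, -2.9888)
Step 3: at (2.6188, -2.9888), ∇F = (8.2264, -20.5516) → (2.6188, -2.9888) − 0.02·(8.2264, -20.5516) = (2.454272, -2.577768)

(2.454272, -2.577768)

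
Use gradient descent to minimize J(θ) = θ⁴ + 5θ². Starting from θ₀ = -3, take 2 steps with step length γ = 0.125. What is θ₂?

J′(θ) = 4θ³ + 10θ
Step 1: J′(-3) = -138; θ₁ = -3 − 0.125·(-138) = 14.25
Step 2: J′(14.25) = 11717.0625; θ₂ = 14.25 − 0.125·11717.0625 = -1450.3828125

-1450.3828125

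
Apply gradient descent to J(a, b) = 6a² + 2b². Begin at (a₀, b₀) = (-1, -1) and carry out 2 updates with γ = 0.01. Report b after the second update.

∇J = (12a, 4b)
(a₁, b₁) = (-1, -1) − 0.01·(-12, -4) = (-0.88, -0.96)
(a₂, b₂) = (-0.88, -0.96) − 0.01·(-10.56, -3.84) = (-0.7744, -0.9216)
b = -0.9216

-0.9216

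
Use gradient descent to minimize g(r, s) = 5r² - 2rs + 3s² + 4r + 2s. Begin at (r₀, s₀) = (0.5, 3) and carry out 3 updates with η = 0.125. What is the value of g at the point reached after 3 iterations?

-1.43212890625

∇g = (10r - 2s + 4, -2r + 6s + 2)
Step 1: at (0.5, 3), ∇g = (3, 19) → (0.5, 3) − 0.125·(3, 19) = (0.125, 0.625)
Step 2: at (0.125, 0.625), ∇g = (4, 5.5) → (0.125, 0.625) − 0.125·(4, 5.5) = (-0.375, -0.0625)
Step 3: at (-0.375, -0.0625), ∇g = (0.375, 2.375) → (-0.375, -0.0625) − 0.125·(0.375, 2.375) = (-0.421875, -0.359375)
g(-0.421875, -0.359375) = -1.43212890625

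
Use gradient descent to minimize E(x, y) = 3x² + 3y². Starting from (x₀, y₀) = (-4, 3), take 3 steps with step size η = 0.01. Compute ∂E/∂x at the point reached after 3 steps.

-19.934016

∇E = (6x, 6y)
Step 1: at (-4, 3), ∇E = (-24, 18) → (-4, 3) − 0.01·(-24, 18) = (-3.76, 2.82)
Step 2: at (-3.76, 2.82), ∇E = (-22.56, 16.92) → (-3.76, 2.82) − 0.01·(-22.56, 16.92) = (-3.5344, 2.6508)
Step 3: at (-3.5344, 2.6508), ∇E = (-21.2064, 15.9048) → (-3.5344, 2.6508) − 0.01·(-21.2064, 15.9048) = (-3.322336, 2.491752)
∂E/∂x at (-3.322336, 2.491752) = -19.934016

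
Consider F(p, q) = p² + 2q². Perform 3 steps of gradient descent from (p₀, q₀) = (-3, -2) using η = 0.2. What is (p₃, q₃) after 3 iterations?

∇F = (2p, 4q)
Step 1: at (-3, -2), ∇F = (-6, -8) → (-3, -2) − 0.2·(-6, -8) = (-1.8, -0.4)
Step 2: at (-1.8, -0.4), ∇F = (-3.6, -1.6) → (-1.8, -0.4) − 0.2·(-3.6, -1.6) = (-1.08, -0.08)
Step 3: at (-1.08, -0.08), ∇F = (-2.16, -0.32) → (-1.08, -0.08) − 0.2·(-2.16, -0.32) = (-0.648, -0.016)

(-0.648, -0.016)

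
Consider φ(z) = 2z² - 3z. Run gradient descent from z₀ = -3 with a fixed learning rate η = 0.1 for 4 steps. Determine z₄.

0.264

φ′(z) = 4z - 3
z₁ = -3 − 0.1·(-15) = -1.5
z₂ = -1.5 − 0.1·(-9) = -0.6
z₃ = -0.6 − 0.1·(-5.4) = -0.06
z₄ = -0.06 − 0.1·(-3.24) = 0.264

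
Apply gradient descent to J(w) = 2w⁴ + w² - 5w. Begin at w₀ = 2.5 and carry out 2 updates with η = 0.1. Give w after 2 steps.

J′(w) = 8w³ + 2w - 5
Step 1: J′(2.5) = 125; w₁ = 2.5 − 0.1·125 = -10
Step 2: J′(-10) = -8025; w₂ = -10 − 0.1·(-8025) = 792.5

792.5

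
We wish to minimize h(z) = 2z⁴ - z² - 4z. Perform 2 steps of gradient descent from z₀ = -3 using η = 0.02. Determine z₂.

h′(z) = 8z³ - 2z - 4
Step 1: h′(-3) = -214; z₁ = -3 − 0.02·(-214) = 1.28
Step 2: h′(1.28) = 10.217216; z₂ = 1.28 − 0.02·10.217216 = 1.07565568

1.07565568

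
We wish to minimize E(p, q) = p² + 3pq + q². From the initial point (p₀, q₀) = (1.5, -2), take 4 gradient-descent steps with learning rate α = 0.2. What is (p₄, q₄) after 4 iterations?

∇E = (2p + 3q, 3p + 2q)
Step 1: at (1.5, -2), ∇E = (-3, 0.5) → (1.5, -2) − 0.2·(-3, 0.5) = (2.1, -2.1)
Step 2: at (2.1, -2.1), ∇E = (-2.1, 2.1) → (2.1, -2.1) − 0.2·(-2.1, 2.1) = (2.52, -2.52)
Step 3: at (2.52, -2.52), ∇E = (-2.52, 2.52) → (2.52, -2.52) − 0.2·(-2.52, 2.52) = (3.024, -3.024)
Step 4: at (3.024, -3.024), ∇E = (-3.024, 3.024) → (3.024, -3.024) − 0.2·(-3.024, 3.024) = (3.6288, -3.6288)

(3.6288, -3.6288)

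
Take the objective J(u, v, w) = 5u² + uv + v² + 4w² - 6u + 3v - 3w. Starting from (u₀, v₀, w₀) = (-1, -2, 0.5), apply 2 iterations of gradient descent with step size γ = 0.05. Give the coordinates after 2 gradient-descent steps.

∇J = (10u + v - 6, u + 2v + 3, 8w - 3)
Step 1: at (-1, -2, 0.5), ∇J = (-18, -2, 1) → (-1, -2, 0.5) − 0.05·(-18, -2, 1) = (-0.1, -1.9, 0.45)
Step 2: at (-0.1, -1.9, 0.45), ∇J = (-8.9, -0.9, 0.6) → (-0.1, -1.9, 0.45) − 0.05·(-8.9, -0.9, 0.6) = (0.345, -1.855, 0.42)

(0.345, -1.855, 0.42)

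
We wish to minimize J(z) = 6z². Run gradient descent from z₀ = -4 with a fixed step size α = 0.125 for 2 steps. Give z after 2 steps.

J′(z) = 12z
Step 1: J′(-4) = -48; z₁ = -4 − 0.125·(-48) = 2
Step 2: J′(2) = 24; z₂ = 2 − 0.125·24 = -1

-1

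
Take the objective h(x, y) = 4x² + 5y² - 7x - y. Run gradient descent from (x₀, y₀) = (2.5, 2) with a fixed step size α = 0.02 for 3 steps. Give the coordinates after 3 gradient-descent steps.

∇h = (8x - 7, 10y - 1)
(x₁, y₁) = (2.5, 2) − 0.02·(13, 19) = (2.24, 1.62)
(x₂, y₂) = (2.24, 1.62) − 0.02·(10.92, 15.2) = (2.0216, 1.316)
(x₃, y₃) = (2.0216, 1.316) − 0.02·(9.1728, 12.16) = (1.838144, 1.0728)

(1.838144, 1.0728)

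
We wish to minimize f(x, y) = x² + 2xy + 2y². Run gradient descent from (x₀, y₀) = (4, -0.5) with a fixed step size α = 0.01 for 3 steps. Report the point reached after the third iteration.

(3.797672, -0.668804)

∇f = (2x + 2y, 2x + 4y)
(x₁, y₁) = (4, -0.5) − 0.01·(7, 6) = (3.93, -0.56)
(x₂, y₂) = (3.93, -0.56) − 0.01·(6.74, 5.62) = (3.8626, -0.6162)
(x₃, y₃) = (3.8626, -0.6162) − 0.01·(6.4928, 5.2604) = (3.797672, -0.668804)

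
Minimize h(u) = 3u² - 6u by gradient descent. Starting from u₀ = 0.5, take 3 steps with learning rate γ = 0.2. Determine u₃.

1.004

h′(u) = 6u - 6
Step 1: h′(0.5) = -3; u₁ = 0.5 − 0.2·(-3) = 1.1
Step 2: h′(1.1) = 0.6; u₂ = 1.1 − 0.2·0.6 = 0.98
Step 3: h′(0.98) = -0.12; u₃ = 0.98 − 0.2·(-0.12) = 1.004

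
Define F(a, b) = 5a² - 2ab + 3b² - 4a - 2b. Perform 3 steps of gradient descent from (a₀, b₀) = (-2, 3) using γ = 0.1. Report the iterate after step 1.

(1, 1)

∇F = (10a - 2b - 4, -2a + 6b - 2)
(a₁, b₁) = (-2, 3) − 0.1·(-30, 20) = (1, 1)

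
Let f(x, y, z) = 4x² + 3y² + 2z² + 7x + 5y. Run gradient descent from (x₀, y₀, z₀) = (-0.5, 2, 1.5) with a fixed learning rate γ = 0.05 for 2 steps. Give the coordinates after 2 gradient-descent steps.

(-0.74, 0.555, 0.96)

∇f = (8x + 7, 6y + 5, 4z)
Step 1: at (-0.5, 2, 1.5), ∇f = (3, 17, 6) → (-0.5, 2, 1.5) − 0.05·(3, 17, 6) = (-0.65, 1.15, 1.2)
Step 2: at (-0.65, 1.15, 1.2), ∇f = (1.8, 11.9, 4.8) → (-0.65, 1.15, 1.2) − 0.05·(1.8, 11.9, 4.8) = (-0.74, 0.555, 0.96)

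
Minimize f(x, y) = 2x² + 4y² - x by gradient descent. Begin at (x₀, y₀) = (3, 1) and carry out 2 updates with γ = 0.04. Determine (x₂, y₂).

∇f = (4x - 1, 8y)
(x₁, y₁) = (3, 1) − 0.04·(11, 8) = (2.56, 0.68)
(x₂, y₂) = (2.56, 0.68) − 0.04·(9.24, 5.44) = (2.1904, 0.4624)

(2.1904, 0.4624)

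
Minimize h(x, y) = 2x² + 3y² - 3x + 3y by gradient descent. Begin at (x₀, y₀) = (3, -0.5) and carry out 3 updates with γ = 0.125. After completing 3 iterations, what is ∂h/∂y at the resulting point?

∇h = (4x - 3, 6y + 3)
Step 1: at (3, -0.5), ∇h = (9, 0) → (3, -0.5) − 0.125·(9, 0) = (1.875, -0.5)
Step 2: at (1.875, -0.5), ∇h = (4.5, 0) → (1.875, -0.5) − 0.125·(4.5, 0) = (1.3125, -0.5)
Step 3: at (1.3125, -0.5), ∇h = (2.25, 0) → (1.3125, -0.5) − 0.125·(2.25, 0) = (1.03125, -0.5)
∂h/∂y at (1.03125, -0.5) = 0

0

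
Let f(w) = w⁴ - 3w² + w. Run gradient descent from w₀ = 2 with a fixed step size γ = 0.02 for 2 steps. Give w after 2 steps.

f′(w) = 4w³ - 6w + 1
w₁ = 2 − 0.02·21 = 1.58
w₂ = 1.58 − 0.02·7.297248 = 1.43405504

1.43405504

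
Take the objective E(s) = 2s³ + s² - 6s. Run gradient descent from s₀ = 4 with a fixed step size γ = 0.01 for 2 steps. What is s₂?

E′(s) = 6s² + 2s - 6
Step 1: E′(4) = 98; s₁ = 4 − 0.01·98 = 3.02
Step 2: E′(3.02) = 54.7624; s₂ = 3.02 − 0.01·54.7624 = 2.472376

2.472376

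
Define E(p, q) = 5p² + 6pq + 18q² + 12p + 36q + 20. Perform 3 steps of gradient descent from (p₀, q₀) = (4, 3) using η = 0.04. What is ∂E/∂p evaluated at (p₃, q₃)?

∇E = (10p + 6q + 12, 6p + 36q + 36)
Step 1: at (4, 3), ∇E = (70, 168) → (4, 3) − 0.04·(70, 168) = (1.2, -3.72)
Step 2: at (1.2, -3.72), ∇E = (1.68, -90.72) → (1.2, -3.72) − 0.04·(1.68, -90.72) = (1.1328, -0.0912)
Step 3: at (1.1328, -0.0912), ∇E = (22.7808, 39.5136) → (1.1328, -0.0912) − 0.04·(22.7808, 39.5136) = (0.221568, -1.671744)
∂E/∂p at (0.221568, -1.671744) = 4.185216

4.185216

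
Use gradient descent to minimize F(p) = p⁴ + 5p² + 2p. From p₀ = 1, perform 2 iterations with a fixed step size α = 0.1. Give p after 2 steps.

F′(p) = 4p³ + 10p + 2
Step 1: F′(1) = 16; p₁ = 1 − 0.1·16 = -0.6
Step 2: F′(-0.6) = -4.864; p₂ = -0.6 − 0.1·(-4.864) = -0.1136

-0.1136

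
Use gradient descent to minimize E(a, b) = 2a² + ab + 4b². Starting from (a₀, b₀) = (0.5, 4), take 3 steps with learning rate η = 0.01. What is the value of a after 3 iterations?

∇E = (4a + b, a + 8b)
(a₁, b₁) = (0.5, 4) − 0.01·(6, 32.5) = (0.44, 3.675)
(a₂, b₂) = (0.44, 3.675) − 0.01·(5.435, 29.84) = (0.38565, 3.3766)
(a₃, b₃) = (0.38565, 3.3766) − 0.01·(4.9192, 27.39845) = (0.336458, 3.1026155)
a = 0.336458

0.336458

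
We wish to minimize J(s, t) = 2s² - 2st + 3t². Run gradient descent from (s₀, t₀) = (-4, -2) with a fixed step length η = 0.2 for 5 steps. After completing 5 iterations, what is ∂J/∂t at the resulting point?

-0.16

∇J = (4s - 2t, -2s + 6t)
Step 1: at (-4, -2), ∇J = (-12, -4) → (-4, -2) − 0.2·(-12, -4) = (-1.6, -1.2)
Step 2: at (-1.6, -1.2), ∇J = (-4, -4) → (-1.6, -1.2) − 0.2·(-4, -4) = (-0.8, -0.4)
Step 3: at (-0.8, -0.4), ∇J = (-2.4, -0.8) → (-0.8, -0.4) − 0.2·(-2.4, -0.8) = (-0.32, -0.24)
Step 4: at (-0.32, -0.24), ∇J = (-0.8, -0.8) → (-0.32, -0.24) − 0.2·(-0.8, -0.8) = (-0.16, -0.08)
Step 5: at (-0.16, -0.08), ∇J = (-0.48, -0.16) → (-0.16, -0.08) − 0.2·(-0.48, -0.16) = (-0.064, -0.048)
∂J/∂t at (-0.064, -0.048) = -0.16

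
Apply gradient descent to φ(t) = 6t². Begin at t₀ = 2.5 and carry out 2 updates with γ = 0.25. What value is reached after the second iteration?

10

φ′(t) = 12t
t₁ = 2.5 − 0.25·30 = -5
t₂ = -5 − 0.25·(-60) = 10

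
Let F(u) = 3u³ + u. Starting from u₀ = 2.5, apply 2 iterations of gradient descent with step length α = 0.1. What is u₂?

F′(u) = 9u² + 1
Step 1: F′(2.5) = 57.25; u₁ = 2.5 − 0.1·57.25 = -3.225
Step 2: F′(-3.225) = 94.605625; u₂ = -3.225 − 0.1·94.605625 = -12.6855625

-12.6855625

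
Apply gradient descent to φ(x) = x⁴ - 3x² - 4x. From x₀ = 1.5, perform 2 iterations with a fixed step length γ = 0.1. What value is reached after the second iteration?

1.50055

φ′(x) = 4x³ - 6x - 4
Step 1: φ′(1.5) = 0.5; x₁ = 1.5 − 0.1·0.5 = 1.45
Step 2: φ′(1.45) = -0.5055; x₂ = 1.45 − 0.1·(-0.5055) = 1.50055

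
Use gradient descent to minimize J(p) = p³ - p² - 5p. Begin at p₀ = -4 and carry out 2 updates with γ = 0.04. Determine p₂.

-10.700992

J′(p) = 3p² - 2p - 5
Step 1: J′(-4) = 51; p₁ = -4 − 0.04·51 = -6.04
Step 2: J′(-6.04) = 116.5248; p₂ = -6.04 − 0.04·116.5248 = -10.700992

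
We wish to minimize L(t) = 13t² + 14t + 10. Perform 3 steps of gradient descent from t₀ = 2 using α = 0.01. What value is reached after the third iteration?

L′(t) = 26t + 14
Step 1: L′(2) = 66; t₁ = 2 − 0.01·66 = 1.34
Step 2: L′(1.34) = 48.84; t₂ = 1.34 − 0.01·48.84 = 0.8516
Step 3: L′(0.8516) = 36.1416; t₃ = 0.8516 − 0.01·36.1416 = 0.490184

0.490184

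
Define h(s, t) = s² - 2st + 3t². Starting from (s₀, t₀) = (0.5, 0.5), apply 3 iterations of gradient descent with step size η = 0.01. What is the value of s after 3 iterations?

0.498832

∇h = (2s - 2t, -2s + 6t)
Step 1: at (0.5, 0.5), ∇h = (0, 2) → (0.5, 0.5) − 0.01·(0, 2) = (0.5, 0.48)
Step 2: at (0.5, 0.48), ∇h = (0.04, 1.88) → (0.5, 0.48) − 0.01·(0.04, 1.88) = (0.4996, 0.4612)
Step 3: at (0.4996, 0.4612), ∇h = (0.0768, 1.768) → (0.4996, 0.4612) − 0.01·(0.0768, 1.768) = (0.498832, 0.44352)
s = 0.498832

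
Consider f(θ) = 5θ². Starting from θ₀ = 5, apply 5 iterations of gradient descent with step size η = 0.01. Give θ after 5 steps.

2.95245

f′(θ) = 10θ
Step 1: f′(5) = 50; θ₁ = 5 − 0.01·50 = 4.5
Step 2: f′(4.5) = 45; θ₂ = 4.5 − 0.01·45 = 4.05
Step 3: f′(4.05) = 40.5; θ₃ = 4.05 − 0.01·40.5 = 3.645
Step 4: f′(3.645) = 36.45; θ₄ = 3.645 − 0.01·36.45 = 3.2805
Step 5: f′(3.2805) = 32.805; θ₅ = 3.2805 − 0.01·32.805 = 2.95245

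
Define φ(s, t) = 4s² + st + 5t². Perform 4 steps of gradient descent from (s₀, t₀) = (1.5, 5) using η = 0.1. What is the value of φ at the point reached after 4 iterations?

0.000012185

∇φ = (8s + t, s + 10t)
(s₁, t₁) = (1.5, 5) − 0.1·(17, 51.5) = (-0.2, -0.15)
(s₂, t₂) = (-0.2, -0.15) − 0.1·(-1.75, -1.7) = (-0.025, 0.02)
(s₃, t₃) = (-0.025, 0.02) − 0.1·(-0.18, 0.175) = (-0.007, 0.0025)
(s₄, t₄) = (-0.007, 0.0025) − 0.1·(-0.0535, 0.018) = (-0.00165, 0.0007)
φ(-0.00165, 0.0007) = 0.000012185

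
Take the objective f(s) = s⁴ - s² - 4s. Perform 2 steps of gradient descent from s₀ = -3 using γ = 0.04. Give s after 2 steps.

f′(s) = 4s³ - 2s - 4
s₁ = -3 − 0.04·(-106) = 1.24
s₂ = 1.24 − 0.04·1.146496 = 1.19414016

1.19414016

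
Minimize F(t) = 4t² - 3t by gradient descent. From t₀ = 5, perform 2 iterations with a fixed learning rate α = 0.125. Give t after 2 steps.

0.375

F′(t) = 8t - 3
t₁ = 5 − 0.125·37 = 0.375
t₂ = 0.375 − 0.125·0 = 0.375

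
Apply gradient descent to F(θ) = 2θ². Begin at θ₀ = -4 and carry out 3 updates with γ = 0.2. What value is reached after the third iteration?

F′(θ) = 4θ
θ₁ = -4 − 0.2·(-16) = -0.8
θ₂ = -0.8 − 0.2·(-3.2) = -0.16
θ₃ = -0.16 − 0.2·(-0.64) = -0.032

-0.032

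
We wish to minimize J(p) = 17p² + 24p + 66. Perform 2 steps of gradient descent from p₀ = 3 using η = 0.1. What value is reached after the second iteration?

20.64

J′(p) = 34p + 24
Step 1: J′(3) = 126; p₁ = 3 − 0.1·126 = -9.6
Step 2: J′(-9.6) = -302.4; p₂ = -9.6 − 0.1·(-302.4) = 20.64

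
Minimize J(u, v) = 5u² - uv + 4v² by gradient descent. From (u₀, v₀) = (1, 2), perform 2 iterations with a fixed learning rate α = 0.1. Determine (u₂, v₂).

(0.05, 0.12)

∇J = (10u - v, -u + 8v)
Step 1: at (1, 2), ∇J = (8, 15) → (1, 2) − 0.1·(8, 15) = (0.2, 0.5)
Step 2: at (0.2, 0.5), ∇J = (1.5, 3.8) → (0.2, 0.5) − 0.1·(1.5, 3.8) = (0.05, 0.12)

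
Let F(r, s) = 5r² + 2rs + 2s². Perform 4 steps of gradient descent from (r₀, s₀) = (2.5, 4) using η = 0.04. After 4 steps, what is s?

∇F = (10r + 2s, 2r + 4s)
(r₁, s₁) = (2.5, 4) − 0.04·(33, 21) = (1.18, 3.16)
(r₂, s₂) = (1.18, 3.16) − 0.04·(18.12, 15) = (0.4552, 2.56)
(r₃, s₃) = (0.4552, 2.56) − 0.04·(9.672, 11.1504) = (0.06832, 2.113984)
(r₄, s₄) = (0.06832, 2.113984) − 0.04·(4.911168, 8.592576) = (-0.12812672, 1.77028096)
s = 1.77028096

1.77028096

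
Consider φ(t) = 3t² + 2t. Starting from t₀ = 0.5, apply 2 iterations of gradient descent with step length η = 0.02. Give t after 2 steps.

0.312

φ′(t) = 6t + 2
Step 1: φ′(0.5) = 5; t₁ = 0.5 − 0.02·5 = 0.4
Step 2: φ′(0.4) = 4.4; t₂ = 0.4 − 0.02·4.4 = 0.312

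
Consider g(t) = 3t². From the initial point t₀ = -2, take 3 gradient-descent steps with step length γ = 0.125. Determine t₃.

-0.03125

g′(t) = 6t
Step 1: g′(-2) = -12; t₁ = -2 − 0.125·(-12) = -0.5
Step 2: g′(-0.5) = -3; t₂ = -0.5 − 0.125·(-3) = -0.125
Step 3: g′(-0.125) = -0.75; t₃ = -0.125 − 0.125·(-0.75) = -0.03125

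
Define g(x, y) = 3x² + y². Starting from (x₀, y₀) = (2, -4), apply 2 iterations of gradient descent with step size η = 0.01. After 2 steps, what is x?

1.7672

∇g = (6x, 2y)
Step 1: at (2, -4), ∇g = (12, -8) → (2, -4) − 0.01·(12, -8) = (1.88, -3.92)
Step 2: at (1.88, -3.92), ∇g = (11.28, -7.84) → (1.88, -3.92) − 0.01·(11.28, -7.84) = (1.7672, -3.8416)
x = 1.7672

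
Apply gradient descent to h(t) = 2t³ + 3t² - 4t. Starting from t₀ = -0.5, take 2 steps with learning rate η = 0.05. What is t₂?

0.0273125

h′(t) = 6t² + 6t - 4
t₁ = -0.5 − 0.05·(-5.5) = -0.225
t₂ = -0.225 − 0.05·(-5.04625) = 0.0273125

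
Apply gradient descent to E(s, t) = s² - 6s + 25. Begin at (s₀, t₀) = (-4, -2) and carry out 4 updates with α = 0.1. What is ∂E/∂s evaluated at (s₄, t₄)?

-5.7344

∇E = (2s - 6, 0)
Step 1: at (-4, -2), ∇E = (-14, 0) → (-4, -2) − 0.1·(-14, 0) = (-2.6, -2)
Step 2: at (-2.6, -2), ∇E = (-11.2, 0) → (-2.6, -2) − 0.1·(-11.2, 0) = (-1.48, -2)
Step 3: at (-1.48, -2), ∇E = (-8.96, 0) → (-1.48, -2) − 0.1·(-8.96, 0) = (-0.584, -2)
Step 4: at (-0.584, -2), ∇E = (-7.168, 0) → (-0.584, -2) − 0.1·(-7.168, 0) = (0.1328, -2)
∂E/∂s at (0.1328, -2) = -5.7344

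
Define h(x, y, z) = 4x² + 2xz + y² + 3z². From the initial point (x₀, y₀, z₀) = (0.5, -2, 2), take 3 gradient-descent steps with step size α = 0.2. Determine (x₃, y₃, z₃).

(-0.764, -0.432, -0.472)

∇h = (8x + 2z, 2y, 2x + 6z)
(x₁, y₁, z₁) = (0.5, -2, 2) − 0.2·(8, -4, 13) = (-1.1, -1.2, -0.6)
(x₂, y₂, z₂) = (-1.1, -1.2, -0.6) − 0.2·(-10, -2.4, -5.8) = (0.9, -0.72, 0.56)
(x₃, y₃, z₃) = (0.9, -0.72, 0.56) − 0.2·(8.32, -1.44, 5.16) = (-0.764, -0.432, -0.472)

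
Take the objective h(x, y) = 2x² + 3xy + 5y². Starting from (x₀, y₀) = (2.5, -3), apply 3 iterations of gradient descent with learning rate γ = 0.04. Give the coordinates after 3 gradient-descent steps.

(2.13408, -1.211328)

∇h = (4x + 3y, 3x + 10y)
(x₁, y₁) = (2.5, -3) − 0.04·(1, -22.5) = (2.46, -2.1)
(x₂, y₂) = (2.46, -2.1) − 0.04·(3.54, -13.62) = (2.3184, -1.5552)
(x₃, y₃) = (2.3184, -1.5552) − 0.04·(4.608, -8.5968) = (2.13408, -1.211328)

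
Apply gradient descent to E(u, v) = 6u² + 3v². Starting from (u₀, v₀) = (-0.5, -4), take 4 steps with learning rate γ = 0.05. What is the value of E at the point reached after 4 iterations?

2.76808752

∇E = (12u, 6v)
Step 1: at (-0.5, -4), ∇E = (-6, -24) → (-0.5, -4) − 0.05·(-6, -24) = (-0.2, -2.8)
Step 2: at (-0.2, -2.8), ∇E = (-2.4, -16.8) → (-0.2, -2.8) − 0.05·(-2.4, -16.8) = (-0.08, -1.96)
Step 3: at (-0.08, -1.96), ∇E = (-0.96, -11.76) → (-0.08, -1.96) − 0.05·(-0.96, -11.76) = (-0.032, -1.372)
Step 4: at (-0.032, -1.372), ∇E = (-0.384, -8.232) → (-0.032, -1.372) − 0.05·(-0.384, -8.232) = (-0.0128, -0.9604)
E(-0.0128, -0.9604) = 2.76808752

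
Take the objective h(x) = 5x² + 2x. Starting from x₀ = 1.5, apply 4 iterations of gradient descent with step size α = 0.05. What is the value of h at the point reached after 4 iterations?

-0.1435546875

h′(x) = 10x + 2
x₁ = 1.5 − 0.05·17 = 0.65
x₂ = 0.65 − 0.05·8.5 = 0.225
x₃ = 0.225 − 0.05·4.25 = 0.0125
x₄ = 0.0125 − 0.05·2.125 = -0.09375
h(-0.09375) = -0.1435546875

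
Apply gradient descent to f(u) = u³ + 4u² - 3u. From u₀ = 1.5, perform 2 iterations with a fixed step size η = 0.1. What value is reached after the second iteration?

0.2833125

f′(u) = 3u² + 8u - 3
u₁ = 1.5 − 0.1·15.75 = -0.075
u₂ = -0.075 − 0.1·(-3.583125) = 0.2833125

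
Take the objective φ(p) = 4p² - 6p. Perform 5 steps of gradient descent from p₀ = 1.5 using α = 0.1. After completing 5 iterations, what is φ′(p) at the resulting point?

φ′(p) = 8p - 6
Step 1: φ′(1.5) = 6; p₁ = 1.5 − 0.1·6 = 0.9
Step 2: φ′(0.9) = 1.2; p₂ = 0.9 − 0.1·1.2 = 0.78
Step 3: φ′(0.78) = 0.24; p₃ = 0.78 − 0.1·0.24 = 0.756
Step 4: φ′(0.756) = 0.048; p₄ = 0.756 − 0.1·0.048 = 0.7512
Step 5: φ′(0.7512) = 0.0096; p₅ = 0.7512 − 0.1·0.0096 = 0.75024
φ′(p) at (0.75024) = 0.00192

0.00192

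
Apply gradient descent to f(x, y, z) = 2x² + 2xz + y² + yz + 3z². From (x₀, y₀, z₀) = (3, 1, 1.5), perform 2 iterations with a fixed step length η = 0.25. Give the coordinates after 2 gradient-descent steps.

(1.25, 0.6875, 1.59375)

∇f = (4x + 2z, 2y + z, 2x + y + 6z)
(x₁, y₁, z₁) = (3, 1, 1.5) − 0.25·(15, 3.5, 16) = (-0.75, 0.125, -2.5)
(x₂, y₂, z₂) = (-0.75, 0.125, -2.5) − 0.25·(-8, -2.25, -16.375) = (1.25, 0.6875, 1.59375)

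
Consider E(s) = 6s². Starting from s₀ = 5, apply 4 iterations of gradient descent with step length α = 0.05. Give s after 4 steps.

E′(s) = 12s
Step 1: E′(5) = 60; s₁ = 5 − 0.05·60 = 2
Step 2: E′(2) = 24; s₂ = 2 − 0.05·24 = 0.8
Step 3: E′(0.8) = 9.6; s₃ = 0.8 − 0.05·9.6 = 0.32
Step 4: E′(0.32) = 3.84; s₄ = 0.32 − 0.05·3.84 = 0.128

0.128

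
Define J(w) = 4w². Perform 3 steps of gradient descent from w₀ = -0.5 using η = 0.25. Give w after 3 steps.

J′(w) = 8w
Step 1: J′(-0.5) = -4; w₁ = -0.5 − 0.25·(-4) = 0.5
Step 2: J′(0.5) = 4; w₂ = 0.5 − 0.25·4 = -0.5
Step 3: J′(-0.5) = -4; w₃ = -0.5 − 0.25·(-4) = 0.5

0.5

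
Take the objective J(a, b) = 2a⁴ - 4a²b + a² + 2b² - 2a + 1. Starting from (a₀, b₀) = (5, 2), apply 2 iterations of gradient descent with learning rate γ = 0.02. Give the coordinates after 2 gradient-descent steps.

∇J = (8a³ - 8ab + 2a - 2, -4a² + 4b)
(a₁, b₁) = (5, 2) − 0.02·(928, -92) = (-13.56, 3.84)
(a₂, b₂) = (-13.56, 3.84) − 0.02·(-19559.164928, -720.1344) = (377.62329856, 18.242688)

(377.62329856, 18.242688)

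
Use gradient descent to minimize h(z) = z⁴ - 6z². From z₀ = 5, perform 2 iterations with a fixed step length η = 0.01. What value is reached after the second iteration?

h′(z) = 4z³ - 12z
z₁ = 5 − 0.01·440 = 0.6
z₂ = 0.6 − 0.01·(-6.336) = 0.66336

0.66336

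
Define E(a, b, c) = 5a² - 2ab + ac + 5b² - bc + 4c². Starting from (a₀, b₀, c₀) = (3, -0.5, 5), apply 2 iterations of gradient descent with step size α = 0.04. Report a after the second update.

0.8168

∇E = (10a - 2b + c, -2a + 10b - c, a - b + 8c)
Step 1: at (3, -0.5, 5), ∇E = (36, -16, 43.5) → (3, -0.5, 5) − 0.04·(36, -16, 43.5) = (1.56, 0.14, 3.26)
Step 2: at (1.56, 0.14, 3.26), ∇E = (18.58, -4.98, 27.5) → (1.56, 0.14, 3.26) − 0.04·(18.58, -4.98, 27.5) = (0.8168, 0.3392, 2.16)
a = 0.8168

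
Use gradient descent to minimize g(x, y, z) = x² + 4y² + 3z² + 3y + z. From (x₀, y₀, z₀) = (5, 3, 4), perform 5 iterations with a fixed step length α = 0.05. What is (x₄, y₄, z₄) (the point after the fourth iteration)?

∇g = (2x, 8y + 3, 6z + 1)
Step 1: at (5, 3, 4), ∇g = (10, 27, 25) → (5, 3, 4) − 0.05·(10, 27, 25) = (4.5, 1.65, 2.75)
Step 2: at (4.5, 1.65, 2.75), ∇g = (9, 16.2, 17.5) → (4.5, 1.65, 2.75) − 0.05·(9, 16.2, 17.5) = (4.05, 0.84, 1.875)
Step 3: at (4.05, 0.84, 1.875), ∇g = (8.1, 9.72, 12.25) → (4.05, 0.84, 1.875) − 0.05·(8.1, 9.72, 12.25) = (3.645, 0.354, 1.2625)
Step 4: at (3.645, 0.354, 1.2625), ∇g = (7.29, 5.832, 8.575) → (3.645, 0.354, 1.2625) − 0.05·(7.29, 5.832, 8.575) = (3.2805, 0.0624, 0.83375)

(3.2805, 0.0624, 0.83375)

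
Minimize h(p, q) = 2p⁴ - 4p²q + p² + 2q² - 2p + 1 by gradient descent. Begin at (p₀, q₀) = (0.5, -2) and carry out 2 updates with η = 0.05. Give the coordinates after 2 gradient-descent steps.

∇h = (8p³ - 8pq + 2p - 2, -4p² + 4q)
(p₁, q₁) = (0.5, -2) − 0.05·(8, -9) = (0.1, -1.55)
(p₂, q₂) = (0.1, -1.55) − 0.05·(-0.552, -6.24) = (0.1276, -1.238)

(0.1276, -1.238)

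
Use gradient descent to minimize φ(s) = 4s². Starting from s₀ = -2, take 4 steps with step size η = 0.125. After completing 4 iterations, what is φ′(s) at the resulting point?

φ′(s) = 8s
Step 1: φ′(-2) = -16; s₁ = -2 − 0.125·(-16) = 0
Step 2: φ′(0) = 0; s₂ = 0 − 0.125·0 = 0
Step 3: φ′(0) = 0; s₃ = 0 − 0.125·0 = 0
Step 4: φ′(0) = 0; s₄ = 0 − 0.125·0 = 0
φ′(s) at (0) = 0

0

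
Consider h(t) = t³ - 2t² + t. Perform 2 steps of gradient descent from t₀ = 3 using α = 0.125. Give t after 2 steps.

h′(t) = 3t² - 4t + 1
t₁ = 3 − 0.125·16 = 1
t₂ = 1 − 0.125·0 = 1

1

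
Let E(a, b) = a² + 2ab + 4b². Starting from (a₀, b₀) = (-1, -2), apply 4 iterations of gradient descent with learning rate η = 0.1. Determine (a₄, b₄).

∇E = (2a + 2b, 2a + 8b)
Step 1: at (-1, -2), ∇E = (-6, -18) → (-1, -2) − 0.1·(-6, -18) = (-0.4, -0.2)
Step 2: at (-0.4, -0.2), ∇E = (-1.2, -2.4) → (-0.4, -0.2) − 0.1·(-1.2, -2.4) = (-0.28, 0.04)
Step 3: at (-0.28, 0.04), ∇E = (-0.48, -0.24) → (-0.28, 0.04) − 0.1·(-0.48, -0.24) = (-0.232, 0.064)
Step 4: at (-0.232, 0.064), ∇E = (-0.336, 0.048) → (-0.232, 0.064) − 0.1·(-0.336, 0.048) = (-0.1984, 0.0592)

(-0.1984, 0.0592)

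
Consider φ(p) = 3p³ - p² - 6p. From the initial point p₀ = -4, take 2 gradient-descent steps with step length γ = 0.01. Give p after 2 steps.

-8.192244

φ′(p) = 9p² - 2p - 6
p₁ = -4 − 0.01·146 = -5.46
p₂ = -5.46 − 0.01·273.2244 = -8.192244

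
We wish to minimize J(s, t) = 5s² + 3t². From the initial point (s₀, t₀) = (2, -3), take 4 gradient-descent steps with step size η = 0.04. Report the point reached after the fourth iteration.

∇J = (10s, 6t)
(s₁, t₁) = (2, -3) − 0.04·(20, -18) = (1.2, -2.28)
(s₂, t₂) = (1.2, -2.28) − 0.04·(12, -13.68) = (0.72, -1.7328)
(s₃, t₃) = (0.72, -1.7328) − 0.04·(7.2, -10.3968) = (0.432, -1.316928)
(s₄, t₄) = (0.432, -1.316928) − 0.04·(4.32, -7.901568) = (0.2592, -1.00086528)

(0.2592, -1.00086528)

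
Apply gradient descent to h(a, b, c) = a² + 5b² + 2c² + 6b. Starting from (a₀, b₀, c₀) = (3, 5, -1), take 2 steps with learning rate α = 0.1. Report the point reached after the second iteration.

∇h = (2a, 10b + 6, 4c)
Step 1: at (3, 5, -1), ∇h = (6, 56, -4) → (3, 5, -1) − 0.1·(6, 56, -4) = (2.4, -0.6, -0.6)
Step 2: at (2.4, -0.6, -0.6), ∇h = (4.8, 0, -2.4) → (2.4, -0.6, -0.6) − 0.1·(4.8, 0, -2.4) = (1.92, -0.6, -0.36)

(1.92, -0.6, -0.36)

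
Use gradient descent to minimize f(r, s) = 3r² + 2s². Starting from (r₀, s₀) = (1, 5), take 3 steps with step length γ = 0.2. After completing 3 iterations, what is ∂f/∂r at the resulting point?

∇f = (6r, 4s)
Step 1: at (1, 5), ∇f = (6, 20) → (1, 5) − 0.2·(6, 20) = (-0.2, 1)
Step 2: at (-0.2, 1), ∇f = (-1.2, 4) → (-0.2, 1) − 0.2·(-1.2, 4) = (0.04, 0.2)
Step 3: at (0.04, 0.2), ∇f = (0.24, 0.8) → (0.04, 0.2) − 0.2·(0.24, 0.8) = (-0.008, 0.04)
∂f/∂r at (-0.008, 0.04) = -0.048

-0.048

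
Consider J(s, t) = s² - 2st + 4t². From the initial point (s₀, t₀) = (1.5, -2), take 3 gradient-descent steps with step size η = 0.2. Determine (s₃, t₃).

∇J = (2s - 2t, -2s + 8t)
Step 1: at (1.5, -2), ∇J = (7, -19) → (1.5, -2) − 0.2·(7, -19) = (0.1, 1.8)
Step 2: at (0.1, 1.8), ∇J = (-3.4, 14.2) → (0.1, 1.8) − 0.2·(-3.4, 14.2) = (0.78, -1.04)
Step 3: at (0.78, -1.04), ∇J = (3.64, -9.88) → (0.78, -1.04) − 0.2·(3.64, -9.88) = (0.052, 0.936)

(0.052, 0.936)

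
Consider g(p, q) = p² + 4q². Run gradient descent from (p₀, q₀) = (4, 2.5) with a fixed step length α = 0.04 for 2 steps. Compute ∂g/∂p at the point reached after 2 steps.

6.7712

∇g = (2p, 8q)
Step 1: at (4, 2.5), ∇g = (8, 20) → (4, 2.5) − 0.04·(8, 20) = (3.68, 1.7)
Step 2: at (3.68, 1.7), ∇g = (7.36, 13.6) → (3.68, 1.7) − 0.04·(7.36, 13.6) = (3.3856, 1.156)
∂g/∂p at (3.3856, 1.156) = 6.7712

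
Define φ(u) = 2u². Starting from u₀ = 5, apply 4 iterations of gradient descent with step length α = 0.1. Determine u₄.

0.648

φ′(u) = 4u
Step 1: φ′(5) = 20; u₁ = 5 − 0.1·20 = 3
Step 2: φ′(3) = 12; u₂ = 3 − 0.1·12 = 1.8
Step 3: φ′(1.8) = 7.2; u₃ = 1.8 − 0.1·7.2 = 1.08
Step 4: φ′(1.08) = 4.32; u₄ = 1.08 − 0.1·4.32 = 0.648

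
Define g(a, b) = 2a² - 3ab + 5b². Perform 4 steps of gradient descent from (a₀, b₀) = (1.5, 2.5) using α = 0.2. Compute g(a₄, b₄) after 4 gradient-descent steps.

100.00345088

∇g = (4a - 3b, -3a + 10b)
Step 1: at (1.5, 2.5), ∇g = (-1.5, 20.5) → (1.5, 2.5) − 0.2·(-1.5, 20.5) = (1.8, -1.6)
Step 2: at (1.8, -1.6), ∇g = (12, -21.4) → (1.8, -1.6) − 0.2·(12, -21.4) = (-0.6, 2.68)
Step 3: at (-0.6, 2.68), ∇g = (-10.44, 28.6) → (-0.6, 2.68) − 0.2·(-10.44, 28.6) = (1.488, -3.04)
Step 4: at (1.488, -3.04), ∇g = (15.072, -34.864) → (1.488, -3.04) − 0.2·(15.072, -34.864) = (-1.5264, 3.9328)
g(-1.5264, 3.9328) = 100.00345088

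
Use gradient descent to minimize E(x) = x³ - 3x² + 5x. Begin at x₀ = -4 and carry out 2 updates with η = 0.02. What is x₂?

E′(x) = 3x² - 6x + 5
Step 1: E′(-4) = 77; x₁ = -4 − 0.02·77 = -5.54
Step 2: E′(-5.54) = 130.3148; x₂ = -5.54 − 0.02·130.3148 = -8.146296

-8.146296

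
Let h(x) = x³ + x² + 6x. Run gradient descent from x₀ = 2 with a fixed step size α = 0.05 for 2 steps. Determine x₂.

0.3885

h′(x) = 3x² + 2x + 6
x₁ = 2 − 0.05·22 = 0.9
x₂ = 0.9 − 0.05·10.23 = 0.3885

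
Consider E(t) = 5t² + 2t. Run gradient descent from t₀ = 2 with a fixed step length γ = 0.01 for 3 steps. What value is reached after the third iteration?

1.4038

E′(t) = 10t + 2
Step 1: E′(2) = 22; t₁ = 2 − 0.01·22 = 1.78
Step 2: E′(1.78) = 19.8; t₂ = 1.78 − 0.01·19.8 = 1.582
Step 3: E′(1.582) = 17.82; t₃ = 1.582 − 0.01·17.82 = 1.4038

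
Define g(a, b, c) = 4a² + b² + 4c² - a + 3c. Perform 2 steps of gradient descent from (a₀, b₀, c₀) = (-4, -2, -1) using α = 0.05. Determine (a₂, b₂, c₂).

(-1.36, -1.62, -0.6)

∇g = (8a - 1, 2b, 8c + 3)
Step 1: at (-4, -2, -1), ∇g = (-33, -4, -5) → (-4, -2, -1) − 0.05·(-33, -4, -5) = (-2.35, -1.8, -0.75)
Step 2: at (-2.35, -1.8, -0.75), ∇g = (-19.8, -3.6, -3) → (-2.35, -1.8, -0.75) − 0.05·(-19.8, -3.6, -3) = (-1.36, -1.62, -0.6)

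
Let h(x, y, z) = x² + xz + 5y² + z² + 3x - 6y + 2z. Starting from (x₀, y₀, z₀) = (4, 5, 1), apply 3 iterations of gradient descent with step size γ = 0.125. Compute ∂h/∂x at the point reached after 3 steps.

∇h = (2x + z + 3, 10y - 6, x + 2z + 2)
(x₁, y₁, z₁) = (4, 5, 1) − 0.125·(12, 44, 8) = (2.5, -0.5, 0)
(x₂, y₂, z₂) = (2.5, -0.5, 0) − 0.125·(8, -11, 4.5) = (1.5, 0.875, -0.5625)
(x₃, y₃, z₃) = (1.5, 0.875, -0.5625) − 0.125·(5.4375, 2.75, 2.375) = (0.8203125, 0.53125, -0.859375)
∂h/∂x at (0.8203125, 0.53125, -0.859375) = 3.78125

3.78125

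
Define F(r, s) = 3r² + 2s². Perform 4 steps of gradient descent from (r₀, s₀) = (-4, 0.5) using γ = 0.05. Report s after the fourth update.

0.2048

∇F = (6r, 4s)
(r₁, s₁) = (-4, 0.5) − 0.05·(-24, 2) = (-2.8, 0.4)
(r₂, s₂) = (-2.8, 0.4) − 0.05·(-16.8, 1.6) = (-1.96, 0.32)
(r₃, s₃) = (-1.96, 0.32) − 0.05·(-11.76, 1.28) = (-1.372, 0.256)
(r₄, s₄) = (-1.372, 0.256) − 0.05·(-8.232, 1.024) = (-0.9604, 0.2048)
s = 0.2048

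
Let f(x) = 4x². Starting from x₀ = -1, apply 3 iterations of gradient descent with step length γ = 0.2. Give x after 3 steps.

0.216

f′(x) = 8x
Step 1: f′(-1) = -8; x₁ = -1 − 0.2·(-8) = 0.6
Step 2: f′(0.6) = 4.8; x₂ = 0.6 − 0.2·4.8 = -0.36
Step 3: f′(-0.36) = -2.88; x₃ = -0.36 − 0.2·(-2.88) = 0.216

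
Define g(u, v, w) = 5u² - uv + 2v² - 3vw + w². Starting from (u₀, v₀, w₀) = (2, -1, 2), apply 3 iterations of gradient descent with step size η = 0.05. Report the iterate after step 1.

(0.95, -0.4, 1.65)

∇g = (10u - v, -u + 4v - 3w, -3v + 2w)
(u₁, v₁, w₁) = (2, -1, 2) − 0.05·(21, -12, 7) = (0.95, -0.4, 1.65)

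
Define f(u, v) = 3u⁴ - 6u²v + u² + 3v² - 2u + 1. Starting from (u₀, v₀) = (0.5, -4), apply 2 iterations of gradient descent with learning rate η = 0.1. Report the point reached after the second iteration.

∇f = (12u³ - 12uv + 2u - 2, -6u² + 6v)
Step 1: at (0.5, -4), ∇f = (24.5, -25.5) → (0.5, -4) − 0.1·(24.5, -25.5) = (-1.95, -1.45)
Step 2: at (-1.95, -1.45), ∇f = (-128.8085, -31.515) → (-1.95, -1.45) − 0.1·(-128.8085, -31.515) = (10.93085, 1.7015)

(10.93085, 1.7015)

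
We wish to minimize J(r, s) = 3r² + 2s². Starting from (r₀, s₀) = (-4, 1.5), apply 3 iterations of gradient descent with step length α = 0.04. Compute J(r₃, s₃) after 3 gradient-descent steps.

10.83043771392

∇J = (6r, 4s)
(r₁, s₁) = (-4, 1.5) − 0.04·(-24, 6) = (-3.04, 1.26)
(r₂, s₂) = (-3.04, 1.26) − 0.04·(-18.24, 5.04) = (-2.3104, 1.0584)
(r₃, s₃) = (-2.3104, 1.0584) − 0.04·(-13.8624, 4.2336) = (-1.755904, 0.889056)
J(-1.755904, 0.889056) = 10.83043771392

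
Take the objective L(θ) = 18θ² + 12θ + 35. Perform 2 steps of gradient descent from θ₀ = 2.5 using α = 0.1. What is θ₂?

L′(θ) = 36θ + 12
θ₁ = 2.5 − 0.1·102 = -7.7
θ₂ = -7.7 − 0.1·(-265.2) = 18.82

18.82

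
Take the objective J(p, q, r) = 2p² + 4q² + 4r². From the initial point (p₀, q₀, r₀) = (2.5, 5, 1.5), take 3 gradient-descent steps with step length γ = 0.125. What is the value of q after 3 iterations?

0

∇J = (4p, 8q, 8r)
Step 1: at (2.5, 5, 1.5), ∇J = (10, 40, 12) → (2.5, 5, 1.5) − 0.125·(10, 40, 12) = (1.25, 0, 0)
Step 2: at (1.25, 0, 0), ∇J = (5, 0, 0) → (1.25, 0, 0) − 0.125·(5, 0, 0) = (0.625, 0, 0)
Step 3: at (0.625, 0, 0), ∇J = (2.5, 0, 0) → (0.625, 0, 0) − 0.125·(2.5, 0, 0) = (0.3125, 0, 0)
q = 0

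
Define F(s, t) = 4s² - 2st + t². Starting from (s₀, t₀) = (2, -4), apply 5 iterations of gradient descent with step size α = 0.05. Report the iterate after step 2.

∇F = (8s - 2t, -2s + 2t)
Step 1: at (2, -4), ∇F = (24, -12) → (2, -4) − 0.05·(24, -12) = (0.8, -3.4)
Step 2: at (0.8, -3.4), ∇F = (13.2, -8.4) → (0.8, -3.4) − 0.05·(13.2, -8.4) = (0.14, -2.98)

(0.14, -2.98)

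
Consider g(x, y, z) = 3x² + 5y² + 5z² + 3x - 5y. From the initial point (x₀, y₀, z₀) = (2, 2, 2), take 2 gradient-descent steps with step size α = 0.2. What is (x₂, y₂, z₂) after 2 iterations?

(-0.4, 2, 2)

∇g = (6x + 3, 10y - 5, 10z)
(x₁, y₁, z₁) = (2, 2, 2) − 0.2·(15, 15, 20) = (-1, -1, -2)
(x₂, y₂, z₂) = (-1, -1, -2) − 0.2·(-3, -15, -20) = (-0.4, 2, 2)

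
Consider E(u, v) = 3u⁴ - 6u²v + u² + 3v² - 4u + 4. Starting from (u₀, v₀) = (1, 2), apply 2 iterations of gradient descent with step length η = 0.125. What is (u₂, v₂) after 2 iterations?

(-23.4765625, 5.984375)

∇E = (12u³ - 12uv + 2u - 4, -6u² + 6v)
Step 1: at (1, 2), ∇E = (-14, 6) → (1, 2) − 0.125·(-14, 6) = (2.75, 1.25)
Step 2: at (2.75, 1.25), ∇E = (209.8125, -37.875) → (2.75, 1.25) − 0.125·(209.8125, -37.875) = (-23.4765625, 5.984375)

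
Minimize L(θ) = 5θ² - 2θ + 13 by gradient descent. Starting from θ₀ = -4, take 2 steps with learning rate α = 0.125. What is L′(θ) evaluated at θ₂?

L′(θ) = 10θ - 2
θ₁ = -4 − 0.125·(-42) = 1.25
θ₂ = 1.25 − 0.125·10.5 = -0.0625
L′(θ) at (-0.0625) = -2.625

-2.625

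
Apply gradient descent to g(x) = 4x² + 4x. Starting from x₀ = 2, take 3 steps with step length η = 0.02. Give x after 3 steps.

0.98176

g′(x) = 8x + 4
x₁ = 2 − 0.02·20 = 1.6
x₂ = 1.6 − 0.02·16.8 = 1.264
x₃ = 1.264 − 0.02·14.112 = 0.98176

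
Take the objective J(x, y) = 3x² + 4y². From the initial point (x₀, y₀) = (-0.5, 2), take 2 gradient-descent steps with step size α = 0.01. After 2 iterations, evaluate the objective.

∇J = (6x, 8y)
Step 1: at (-0.5, 2), ∇J = (-3, 16) → (-0.5, 2) − 0.01·(-3, 16) = (-0.47, 1.84)
Step 2: at (-0.47, 1.84), ∇J = (-2.82, 14.72) → (-0.47, 1.84) − 0.01·(-2.82, 14.72) = (-0.4418, 1.6928)
J(-0.4418, 1.6928) = 12.04784908

12.04784908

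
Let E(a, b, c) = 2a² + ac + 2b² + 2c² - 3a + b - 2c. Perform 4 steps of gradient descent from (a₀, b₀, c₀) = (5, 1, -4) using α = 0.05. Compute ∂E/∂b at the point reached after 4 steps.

∇E = (4a + c - 3, 4b + 1, a + 4c - 2)
Step 1: at (5, 1, -4), ∇E = (13, 5, -13) → (5, 1, -4) − 0.05·(13, 5, -13) = (4.35, 0.75, -3.35)
Step 2: at (4.35, 0.75, -3.35), ∇E = (11.05, 4, -11.05) → (4.35, 0.75, -3.35) − 0.05·(11.05, 4, -11.05) = (3.7975, 0.55, -2.7975)
Step 3: at (3.7975, 0.55, -2.7975), ∇E = (9.3925, 3.2, -9.3925) → (3.7975, 0.55, -2.7975) − 0.05·(9.3925, 3.2, -9.3925) = (3.327875, 0.39, -2.327875)
Step 4: at (3.327875, 0.39, -2.327875), ∇E = (7.983625, 2.56, -7.983625) → (3.327875, 0.39, -2.327875) − 0.05·(7.983625, 2.56, -7.983625) = (2.92869375, 0.262, -1.92869375)
∂E/∂b at (2.92869375, 0.262, -1.92869375) = 2.048

2.048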